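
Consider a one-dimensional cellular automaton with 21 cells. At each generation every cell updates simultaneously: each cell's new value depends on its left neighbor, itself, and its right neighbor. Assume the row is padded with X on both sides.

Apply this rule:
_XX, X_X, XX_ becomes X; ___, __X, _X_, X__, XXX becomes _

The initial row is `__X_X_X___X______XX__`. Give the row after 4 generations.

_________________XX__

___X_X___________XX__
____X____________XX__
_________________XX__
_________________XX__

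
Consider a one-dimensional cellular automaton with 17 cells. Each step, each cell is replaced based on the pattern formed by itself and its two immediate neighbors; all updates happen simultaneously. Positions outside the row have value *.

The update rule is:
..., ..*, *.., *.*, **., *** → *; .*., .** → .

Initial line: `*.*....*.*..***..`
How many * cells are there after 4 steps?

13

step 1: **.****.*.**.****
step 2: ***.****.*.**.***
step 3: ****.****.*.**.**
step 4: *****.****.*.**.*
count of *: 13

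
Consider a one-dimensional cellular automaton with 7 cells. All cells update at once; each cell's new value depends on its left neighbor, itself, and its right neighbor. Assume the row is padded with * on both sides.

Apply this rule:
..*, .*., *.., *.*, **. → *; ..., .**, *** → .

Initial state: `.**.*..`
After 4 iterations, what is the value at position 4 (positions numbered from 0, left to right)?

.

iteration 1: *.*****
iteration 2: **.....
iteration 3: .**...*
iteration 4: *.**.*.
position 4 holds .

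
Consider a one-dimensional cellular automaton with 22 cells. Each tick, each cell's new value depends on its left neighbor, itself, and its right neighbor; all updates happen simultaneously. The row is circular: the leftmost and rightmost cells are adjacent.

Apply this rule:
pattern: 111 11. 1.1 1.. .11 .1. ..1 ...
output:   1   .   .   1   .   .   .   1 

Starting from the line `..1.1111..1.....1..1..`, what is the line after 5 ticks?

.111.....1..11.1..1..1

tick 1: 1....11.1..1111..1..11
tick 2: .111.....1..11.1..1..1
tick 3: ..1.1111..1.....1..1..  (repeats tick 0; period 3)
tick 5: .111.....1..11.1..1..1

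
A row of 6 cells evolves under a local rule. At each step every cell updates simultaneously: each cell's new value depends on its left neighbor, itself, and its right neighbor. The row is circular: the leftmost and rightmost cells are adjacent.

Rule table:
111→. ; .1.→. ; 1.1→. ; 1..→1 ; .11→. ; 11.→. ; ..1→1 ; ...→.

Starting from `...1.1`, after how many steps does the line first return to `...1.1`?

1.1...
...1.1

2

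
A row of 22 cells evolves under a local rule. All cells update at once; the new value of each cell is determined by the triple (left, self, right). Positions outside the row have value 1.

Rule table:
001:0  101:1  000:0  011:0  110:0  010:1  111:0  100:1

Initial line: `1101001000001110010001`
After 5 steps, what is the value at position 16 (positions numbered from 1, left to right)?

0

0011101100000001011000
1000010010000001100100
0100011011000000010110
1110000100100000011001
0001000110110000000100
position 16 holds 0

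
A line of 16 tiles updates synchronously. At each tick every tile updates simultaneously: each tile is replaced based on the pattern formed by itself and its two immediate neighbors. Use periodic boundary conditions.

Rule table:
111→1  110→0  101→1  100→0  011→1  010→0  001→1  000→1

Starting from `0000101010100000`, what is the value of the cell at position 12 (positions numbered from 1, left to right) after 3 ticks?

1

1111010101001111
1110101010011111
1101010100111111
position 12 holds 1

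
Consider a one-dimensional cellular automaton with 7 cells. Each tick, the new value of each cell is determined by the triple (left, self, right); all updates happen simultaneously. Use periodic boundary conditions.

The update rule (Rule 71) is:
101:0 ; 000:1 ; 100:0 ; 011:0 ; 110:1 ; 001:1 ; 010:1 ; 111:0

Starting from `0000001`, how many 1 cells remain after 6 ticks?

1

0111111
0000001  (repeats tick 0; period 2)
tick 6: 0000001
count of 1: 1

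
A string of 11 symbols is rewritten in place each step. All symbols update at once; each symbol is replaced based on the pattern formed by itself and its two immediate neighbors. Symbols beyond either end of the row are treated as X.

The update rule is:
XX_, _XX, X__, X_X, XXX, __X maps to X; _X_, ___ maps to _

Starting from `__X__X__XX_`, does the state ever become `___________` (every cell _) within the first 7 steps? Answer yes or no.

step 1: XX_XX_XXXXX
step 2: XXXXXXXXXXX
step 3: XXXXXXXXXXX  (fixed point — unchanged through step 7)
step 7 is XXXXXXXXXXX, still not uniform _

no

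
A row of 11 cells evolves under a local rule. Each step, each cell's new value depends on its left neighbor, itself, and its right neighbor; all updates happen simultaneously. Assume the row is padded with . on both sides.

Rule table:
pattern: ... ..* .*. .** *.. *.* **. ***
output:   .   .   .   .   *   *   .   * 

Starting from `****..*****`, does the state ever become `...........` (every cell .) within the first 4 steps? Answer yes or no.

no

.**.*..***.
...*.*..*.*
....*.*..*.
.....*.*..*
step 4 is .....*.*..*, still not uniform .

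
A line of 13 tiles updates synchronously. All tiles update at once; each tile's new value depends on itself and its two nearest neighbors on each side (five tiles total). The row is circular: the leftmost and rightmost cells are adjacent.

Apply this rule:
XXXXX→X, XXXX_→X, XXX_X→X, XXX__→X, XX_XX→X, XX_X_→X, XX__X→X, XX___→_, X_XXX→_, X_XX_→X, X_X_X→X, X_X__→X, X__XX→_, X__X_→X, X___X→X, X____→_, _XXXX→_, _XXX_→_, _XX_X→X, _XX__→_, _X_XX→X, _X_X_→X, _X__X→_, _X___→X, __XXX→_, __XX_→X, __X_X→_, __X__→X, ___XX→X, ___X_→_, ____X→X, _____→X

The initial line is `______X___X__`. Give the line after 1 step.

XXXXX_XXX_XX_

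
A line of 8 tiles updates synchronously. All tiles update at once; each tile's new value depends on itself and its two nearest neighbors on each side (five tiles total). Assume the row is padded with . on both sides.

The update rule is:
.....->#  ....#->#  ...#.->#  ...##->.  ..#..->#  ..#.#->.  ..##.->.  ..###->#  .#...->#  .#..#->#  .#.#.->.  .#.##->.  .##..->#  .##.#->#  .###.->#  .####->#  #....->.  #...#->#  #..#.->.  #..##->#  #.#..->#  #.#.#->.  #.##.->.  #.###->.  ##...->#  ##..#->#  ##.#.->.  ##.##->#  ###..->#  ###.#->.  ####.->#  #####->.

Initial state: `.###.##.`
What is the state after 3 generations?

####.###

generation 1: .##.#.##
generation 2: ..#....#
generation 3: ####.###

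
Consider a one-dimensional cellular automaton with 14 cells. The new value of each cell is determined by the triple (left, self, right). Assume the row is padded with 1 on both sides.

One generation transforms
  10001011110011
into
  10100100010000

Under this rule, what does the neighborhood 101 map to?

1

At position 5 the neighborhood is 101; the next row has 1 there.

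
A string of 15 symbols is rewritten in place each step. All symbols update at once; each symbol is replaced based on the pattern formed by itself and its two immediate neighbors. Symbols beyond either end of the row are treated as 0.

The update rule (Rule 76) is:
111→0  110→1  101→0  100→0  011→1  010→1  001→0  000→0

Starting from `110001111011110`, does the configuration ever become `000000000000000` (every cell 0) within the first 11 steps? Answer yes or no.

step 1: 110001001010010
step 2: 110001001010010  (fixed point — unchanged through step 11)
step 11 is 110001001010010, still not uniform 0

no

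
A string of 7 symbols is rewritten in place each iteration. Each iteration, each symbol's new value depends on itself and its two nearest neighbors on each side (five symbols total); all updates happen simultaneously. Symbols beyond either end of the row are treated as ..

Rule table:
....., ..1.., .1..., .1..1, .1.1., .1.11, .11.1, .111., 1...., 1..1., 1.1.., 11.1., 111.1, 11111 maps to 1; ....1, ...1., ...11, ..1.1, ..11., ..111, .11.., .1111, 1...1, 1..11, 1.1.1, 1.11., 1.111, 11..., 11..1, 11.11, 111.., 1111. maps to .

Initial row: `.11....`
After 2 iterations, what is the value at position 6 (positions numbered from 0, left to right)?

....111
11...1.
position 6 holds .

.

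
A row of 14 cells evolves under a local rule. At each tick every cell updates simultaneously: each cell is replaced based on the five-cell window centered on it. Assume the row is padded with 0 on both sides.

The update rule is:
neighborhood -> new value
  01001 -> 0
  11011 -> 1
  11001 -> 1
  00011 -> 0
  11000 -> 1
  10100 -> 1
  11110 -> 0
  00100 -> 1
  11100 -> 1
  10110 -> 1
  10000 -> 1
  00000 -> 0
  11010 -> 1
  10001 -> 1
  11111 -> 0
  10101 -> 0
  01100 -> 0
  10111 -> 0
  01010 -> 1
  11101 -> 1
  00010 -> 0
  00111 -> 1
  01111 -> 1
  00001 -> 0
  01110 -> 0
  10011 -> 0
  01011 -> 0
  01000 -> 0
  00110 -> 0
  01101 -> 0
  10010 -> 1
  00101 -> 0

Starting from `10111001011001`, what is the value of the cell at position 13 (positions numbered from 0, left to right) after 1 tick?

1

00001110010111
position 13 holds 1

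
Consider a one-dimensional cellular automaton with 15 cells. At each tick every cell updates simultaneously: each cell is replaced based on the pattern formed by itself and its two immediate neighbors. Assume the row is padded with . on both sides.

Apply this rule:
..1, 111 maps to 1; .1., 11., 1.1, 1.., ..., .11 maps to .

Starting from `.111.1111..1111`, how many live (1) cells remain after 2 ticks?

2

1.1...11..1.11.
.....1...1.....
count of 1: 2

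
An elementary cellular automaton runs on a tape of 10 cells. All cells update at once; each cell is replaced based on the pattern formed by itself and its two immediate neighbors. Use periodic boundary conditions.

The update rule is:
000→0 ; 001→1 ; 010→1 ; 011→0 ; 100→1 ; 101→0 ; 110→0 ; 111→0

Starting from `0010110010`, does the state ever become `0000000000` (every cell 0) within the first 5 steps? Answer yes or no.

0110001111
0001010000
0011011000
0100000100
1110001110
step 5 is 1110001110, still not uniform 0

no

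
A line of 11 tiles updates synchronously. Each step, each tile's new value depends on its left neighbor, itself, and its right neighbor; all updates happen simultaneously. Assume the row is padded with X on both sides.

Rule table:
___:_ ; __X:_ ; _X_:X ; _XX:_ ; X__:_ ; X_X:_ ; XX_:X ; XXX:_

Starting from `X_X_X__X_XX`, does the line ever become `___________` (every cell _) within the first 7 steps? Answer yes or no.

no

X_X_X__X___
X_X_X__X___  (fixed point — unchanged through step 7)
step 7 is X_X_X__X___, still not uniform _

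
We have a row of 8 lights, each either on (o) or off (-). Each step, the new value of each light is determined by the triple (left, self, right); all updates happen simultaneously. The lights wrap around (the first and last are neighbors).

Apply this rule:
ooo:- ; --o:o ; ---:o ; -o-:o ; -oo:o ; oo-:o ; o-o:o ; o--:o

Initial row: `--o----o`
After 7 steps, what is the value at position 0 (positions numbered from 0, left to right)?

o

oooooooo
--------
oooooooo  (repeats step 1; period 2)
step 7: oooooooo
position 0 holds o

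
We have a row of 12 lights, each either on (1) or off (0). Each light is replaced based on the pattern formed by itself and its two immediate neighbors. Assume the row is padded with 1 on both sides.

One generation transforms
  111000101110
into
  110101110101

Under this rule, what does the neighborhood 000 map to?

0

At position 4 the neighborhood is 000; the next row has 0 there.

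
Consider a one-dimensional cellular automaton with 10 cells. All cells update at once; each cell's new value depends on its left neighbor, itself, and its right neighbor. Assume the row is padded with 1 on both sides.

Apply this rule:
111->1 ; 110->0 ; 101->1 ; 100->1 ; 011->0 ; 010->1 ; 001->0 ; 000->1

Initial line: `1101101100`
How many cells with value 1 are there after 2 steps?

1010010010
0111011011
count of 1: 7

7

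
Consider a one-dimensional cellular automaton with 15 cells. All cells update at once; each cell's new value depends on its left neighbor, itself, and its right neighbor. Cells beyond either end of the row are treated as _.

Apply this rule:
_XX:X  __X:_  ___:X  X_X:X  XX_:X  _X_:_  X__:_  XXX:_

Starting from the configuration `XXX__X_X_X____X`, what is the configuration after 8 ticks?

_X____XXX___X__

tick 1: X_X___X_X__XX__
tick 2: _X__X__X___XX_X
tick 3: _________X_XXX_
tick 4: XXXXXXXX__XX_X_
tick 5: X______X__XXX__
tick 6: __XXXX____X_X_X
tick 7: X_X__X_XX__X_X_
tick 8: _X____XXX___X__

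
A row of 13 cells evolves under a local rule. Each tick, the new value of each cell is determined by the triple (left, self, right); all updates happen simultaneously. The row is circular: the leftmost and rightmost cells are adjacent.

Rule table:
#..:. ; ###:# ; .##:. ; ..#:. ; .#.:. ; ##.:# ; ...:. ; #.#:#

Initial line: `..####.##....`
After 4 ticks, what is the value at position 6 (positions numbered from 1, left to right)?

...####.#....
....####.....
.....###.....
......##.....
position 6 holds .

.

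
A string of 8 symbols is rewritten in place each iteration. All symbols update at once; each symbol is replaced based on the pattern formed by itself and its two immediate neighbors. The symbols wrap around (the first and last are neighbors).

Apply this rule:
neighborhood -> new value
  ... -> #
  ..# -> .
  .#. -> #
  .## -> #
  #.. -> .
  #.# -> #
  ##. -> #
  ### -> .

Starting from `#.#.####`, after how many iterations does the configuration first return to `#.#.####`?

#####...
#...#.#.
#.#.####

3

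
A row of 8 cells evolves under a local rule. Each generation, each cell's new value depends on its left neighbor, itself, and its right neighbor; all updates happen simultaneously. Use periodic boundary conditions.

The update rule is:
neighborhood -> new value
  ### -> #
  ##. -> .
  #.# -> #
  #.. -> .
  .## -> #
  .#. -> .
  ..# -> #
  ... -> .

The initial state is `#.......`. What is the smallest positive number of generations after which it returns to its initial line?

8

generation 1: .......#
generation 2: ......#.
generation 3: .....#..
generation 4: ....#...
generation 5: ...#....
generation 6: ..#.....
generation 7: .#......
generation 8: #.......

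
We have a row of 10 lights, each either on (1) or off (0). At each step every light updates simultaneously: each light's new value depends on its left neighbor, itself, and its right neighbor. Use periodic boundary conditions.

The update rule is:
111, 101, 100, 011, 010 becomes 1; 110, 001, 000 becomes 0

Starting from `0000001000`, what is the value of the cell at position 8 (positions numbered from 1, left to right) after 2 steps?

0

step 1: 0000001100
step 2: 0000001010
position 8 holds 0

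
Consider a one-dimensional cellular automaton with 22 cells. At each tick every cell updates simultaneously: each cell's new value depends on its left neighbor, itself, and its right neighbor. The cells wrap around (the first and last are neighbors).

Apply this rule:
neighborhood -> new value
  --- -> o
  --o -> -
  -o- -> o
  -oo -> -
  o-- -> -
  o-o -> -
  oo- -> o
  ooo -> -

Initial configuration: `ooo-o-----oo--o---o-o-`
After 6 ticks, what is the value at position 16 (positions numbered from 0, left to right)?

o

tick 1: --o-o-ooo--o--o-o-o-o-
tick 2: o-o-o---o--o--o-o-o-o-
tick 3: o-o-o-o-o--o--o-o-o-o-
tick 4: o-o-o-o-o--o--o-o-o-o-  (fixed point — unchanged through tick 6)
position 16 holds o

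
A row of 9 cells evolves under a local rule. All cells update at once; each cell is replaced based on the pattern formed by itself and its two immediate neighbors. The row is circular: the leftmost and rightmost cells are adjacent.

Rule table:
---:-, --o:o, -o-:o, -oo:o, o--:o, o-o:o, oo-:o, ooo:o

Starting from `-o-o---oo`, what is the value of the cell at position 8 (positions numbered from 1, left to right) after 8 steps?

o

step 1: ooooo-ooo
step 2: ooooooooo
step 3: ooooooooo  (fixed point — unchanged through step 8)
position 8 holds o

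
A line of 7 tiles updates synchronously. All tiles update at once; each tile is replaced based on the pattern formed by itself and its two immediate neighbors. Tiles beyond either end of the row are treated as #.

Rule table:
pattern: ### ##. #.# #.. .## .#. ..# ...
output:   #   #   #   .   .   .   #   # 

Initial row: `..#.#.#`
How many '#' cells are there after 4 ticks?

5

.#.#.#.
#.#.#.#
##.#.#.
###.#.#
count of #: 5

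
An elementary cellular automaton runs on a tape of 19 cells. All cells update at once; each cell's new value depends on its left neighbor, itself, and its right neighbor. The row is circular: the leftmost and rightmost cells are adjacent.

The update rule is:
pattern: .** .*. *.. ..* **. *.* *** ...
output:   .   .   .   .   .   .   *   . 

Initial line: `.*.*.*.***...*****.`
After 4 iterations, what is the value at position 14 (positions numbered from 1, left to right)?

.

........*.....***..
...............*...
...................
...................
position 14 holds .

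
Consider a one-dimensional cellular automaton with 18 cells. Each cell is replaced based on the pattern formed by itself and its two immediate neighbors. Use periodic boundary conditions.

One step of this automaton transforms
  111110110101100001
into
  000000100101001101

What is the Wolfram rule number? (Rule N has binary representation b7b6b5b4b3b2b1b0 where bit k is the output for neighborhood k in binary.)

13

position 0: 111 → 0  (bit 7 = 0)
position 4: 110 → 0  (bit 6 = 0)
position 5: 101 → 0  (bit 5 = 0)
position 13: 100 → 0  (bit 4 = 0)
position 6: 011 → 1  (bit 3 = 1)
position 9: 010 → 1  (bit 2 = 1)
position 16: 001 → 0  (bit 1 = 0)
position 14: 000 → 1  (bit 0 = 1)
bits b7..b0 = 00001101 = 13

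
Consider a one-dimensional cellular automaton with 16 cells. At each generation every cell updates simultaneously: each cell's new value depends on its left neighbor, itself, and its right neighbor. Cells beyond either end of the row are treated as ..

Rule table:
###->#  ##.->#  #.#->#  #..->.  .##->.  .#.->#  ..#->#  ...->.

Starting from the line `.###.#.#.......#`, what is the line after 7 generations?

#.######......##
##.#####.....#.#
.##.####....####
#.##.###...#.###
##.##.##..###.##
.##.##.#.#.###.#
#.##.######.####

#.##.######.####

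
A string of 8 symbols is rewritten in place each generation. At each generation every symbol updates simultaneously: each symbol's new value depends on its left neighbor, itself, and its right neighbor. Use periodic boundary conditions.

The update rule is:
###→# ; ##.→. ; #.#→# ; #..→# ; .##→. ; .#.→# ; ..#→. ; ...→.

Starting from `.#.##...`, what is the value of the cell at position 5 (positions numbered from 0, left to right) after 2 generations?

#

.##..#..
...#.##.
position 5 holds #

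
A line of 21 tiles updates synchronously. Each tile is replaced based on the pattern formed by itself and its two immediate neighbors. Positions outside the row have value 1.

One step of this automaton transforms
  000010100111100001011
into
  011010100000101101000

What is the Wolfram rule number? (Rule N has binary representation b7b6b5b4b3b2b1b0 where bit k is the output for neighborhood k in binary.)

position 10: 111 → 0  (bit 7 = 0)
position 12: 110 → 1  (bit 6 = 1)
position 5: 101 → 0  (bit 5 = 0)
position 0: 100 → 0  (bit 4 = 0)
position 9: 011 → 0  (bit 3 = 0)
position 4: 010 → 1  (bit 2 = 1)
position 3: 001 → 0  (bit 1 = 0)
position 1: 000 → 1  (bit 0 = 1)
bits b7..b0 = 01000101 = 69

69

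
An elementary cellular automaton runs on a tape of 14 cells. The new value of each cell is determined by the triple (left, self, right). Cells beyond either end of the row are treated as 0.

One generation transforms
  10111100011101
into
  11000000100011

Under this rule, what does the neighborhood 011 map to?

0

At position 2 the neighborhood is 011; the next row has 0 there.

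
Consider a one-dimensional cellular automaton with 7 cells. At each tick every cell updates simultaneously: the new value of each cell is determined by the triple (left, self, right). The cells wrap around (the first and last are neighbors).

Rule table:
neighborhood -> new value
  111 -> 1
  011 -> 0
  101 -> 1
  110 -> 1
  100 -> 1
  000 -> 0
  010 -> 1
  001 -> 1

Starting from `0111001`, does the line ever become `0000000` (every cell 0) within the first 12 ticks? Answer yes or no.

no

1011111
1101111
1110111
1111011
1111101
1111110
0111111
1011111  (repeats tick 1; period 7)
tick 12: 1111101
tick 12 is 1111101, still not uniform 0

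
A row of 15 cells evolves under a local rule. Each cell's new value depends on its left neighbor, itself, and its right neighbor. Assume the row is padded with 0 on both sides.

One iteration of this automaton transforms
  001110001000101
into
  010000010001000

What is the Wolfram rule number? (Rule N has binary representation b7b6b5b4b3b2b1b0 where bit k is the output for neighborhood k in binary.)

position 3: 111 → 0  (bit 7 = 0)
position 4: 110 → 0  (bit 6 = 0)
position 13: 101 → 0  (bit 5 = 0)
position 5: 100 → 0  (bit 4 = 0)
position 2: 011 → 0  (bit 3 = 0)
position 8: 010 → 0  (bit 2 = 0)
position 1: 001 → 1  (bit 1 = 1)
position 0: 000 → 0  (bit 0 = 0)
bits b7..b0 = 00000010 = 2

2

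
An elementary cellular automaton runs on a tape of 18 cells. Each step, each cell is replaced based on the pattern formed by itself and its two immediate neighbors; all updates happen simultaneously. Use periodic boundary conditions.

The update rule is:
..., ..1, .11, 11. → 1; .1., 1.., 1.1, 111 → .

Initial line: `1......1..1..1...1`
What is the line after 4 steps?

step 1: 1.11111..1..1..111
step 2: 1.1...1.1..1..11..
step 3: ....11....1..111.1
step 4: .11111.111..11.1..

.11111.111..11.1..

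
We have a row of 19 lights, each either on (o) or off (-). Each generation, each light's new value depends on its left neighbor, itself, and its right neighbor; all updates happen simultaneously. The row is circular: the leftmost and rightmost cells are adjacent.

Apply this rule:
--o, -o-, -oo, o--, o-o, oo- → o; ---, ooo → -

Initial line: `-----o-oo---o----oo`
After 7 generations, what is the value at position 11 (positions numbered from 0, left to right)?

o---oooooo-ooo--ooo
oo-oo----ooo-oooo--
oooooo--oo-ooo--ooo
-----ooooooo-oooo--
----oo-----ooo--oo-
---oooo---oo-oooooo
o-oo--oo-ooooo----o
position 11 holds o

o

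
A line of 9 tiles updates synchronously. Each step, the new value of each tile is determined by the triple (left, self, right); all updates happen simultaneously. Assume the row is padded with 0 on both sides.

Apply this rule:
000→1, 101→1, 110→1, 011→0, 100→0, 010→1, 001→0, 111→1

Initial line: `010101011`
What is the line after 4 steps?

100011111

011111101
001111111
100111111
100011111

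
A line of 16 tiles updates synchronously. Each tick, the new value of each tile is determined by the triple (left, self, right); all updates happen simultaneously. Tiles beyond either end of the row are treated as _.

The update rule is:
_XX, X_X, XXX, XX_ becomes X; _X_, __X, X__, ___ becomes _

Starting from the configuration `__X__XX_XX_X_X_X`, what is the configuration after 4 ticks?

_____XXXXXX_X_X_
_____XXXXXXX_X__
_____XXXXXXXX___
_____XXXXXXXX___

_____XXXXXXXX___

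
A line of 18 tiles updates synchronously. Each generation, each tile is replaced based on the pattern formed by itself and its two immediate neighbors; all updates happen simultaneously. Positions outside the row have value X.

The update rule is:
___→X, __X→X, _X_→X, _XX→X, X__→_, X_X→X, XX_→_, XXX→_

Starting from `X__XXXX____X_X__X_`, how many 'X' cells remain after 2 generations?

8

__XX____XXXXXX_XXX
_XX__XXXX_____XX__
count of X: 8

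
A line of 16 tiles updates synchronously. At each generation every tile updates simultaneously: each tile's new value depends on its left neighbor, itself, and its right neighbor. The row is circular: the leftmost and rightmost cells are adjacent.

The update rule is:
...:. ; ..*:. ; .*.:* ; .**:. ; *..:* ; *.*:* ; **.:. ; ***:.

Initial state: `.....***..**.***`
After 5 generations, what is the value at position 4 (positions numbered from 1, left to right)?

.

*.......*...*...
**......**..**..
..*.......*...*.
..**......**..**
*...*.......*...
position 4 holds .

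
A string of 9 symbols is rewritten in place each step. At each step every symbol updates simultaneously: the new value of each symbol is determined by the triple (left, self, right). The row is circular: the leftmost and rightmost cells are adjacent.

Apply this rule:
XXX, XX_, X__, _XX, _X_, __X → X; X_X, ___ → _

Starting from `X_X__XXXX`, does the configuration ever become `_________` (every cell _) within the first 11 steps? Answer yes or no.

no

X_XXXXXXX
X_XXXXXXX  (fixed point — unchanged through step 11)
step 11 is X_XXXXXXX, still not uniform _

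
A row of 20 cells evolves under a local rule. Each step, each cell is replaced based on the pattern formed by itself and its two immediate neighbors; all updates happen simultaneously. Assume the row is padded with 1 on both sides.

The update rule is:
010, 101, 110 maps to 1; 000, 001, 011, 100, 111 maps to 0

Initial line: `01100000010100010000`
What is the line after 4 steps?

step 1: 10100000011100010000
step 2: 11100000000100010000
step 3: 00100000000100010000
step 4: 00100000000100010000

00100000000100010000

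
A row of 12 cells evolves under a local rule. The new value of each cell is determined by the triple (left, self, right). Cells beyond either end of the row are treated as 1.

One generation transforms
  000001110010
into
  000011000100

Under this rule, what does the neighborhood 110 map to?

0

At position 7 the neighborhood is 110; the next row has 0 there.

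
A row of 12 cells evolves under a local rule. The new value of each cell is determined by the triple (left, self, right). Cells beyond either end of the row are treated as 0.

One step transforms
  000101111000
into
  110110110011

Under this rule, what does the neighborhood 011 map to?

At position 5 the neighborhood is 011; the next row has 0 there.

0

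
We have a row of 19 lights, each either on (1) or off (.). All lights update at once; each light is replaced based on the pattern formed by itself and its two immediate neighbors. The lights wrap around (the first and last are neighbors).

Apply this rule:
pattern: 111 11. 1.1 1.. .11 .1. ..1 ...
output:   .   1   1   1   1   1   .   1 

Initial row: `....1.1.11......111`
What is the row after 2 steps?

..111.........11111

111.11111111111.1.1
..111.........11111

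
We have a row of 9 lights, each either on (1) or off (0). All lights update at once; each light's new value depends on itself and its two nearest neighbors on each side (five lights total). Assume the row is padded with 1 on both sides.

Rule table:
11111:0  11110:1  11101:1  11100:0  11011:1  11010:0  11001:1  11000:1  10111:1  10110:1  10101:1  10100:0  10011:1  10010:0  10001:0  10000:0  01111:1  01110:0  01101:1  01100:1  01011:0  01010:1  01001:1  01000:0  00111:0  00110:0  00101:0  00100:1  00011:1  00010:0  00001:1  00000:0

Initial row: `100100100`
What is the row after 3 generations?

010110111

010110111
010111110
010110111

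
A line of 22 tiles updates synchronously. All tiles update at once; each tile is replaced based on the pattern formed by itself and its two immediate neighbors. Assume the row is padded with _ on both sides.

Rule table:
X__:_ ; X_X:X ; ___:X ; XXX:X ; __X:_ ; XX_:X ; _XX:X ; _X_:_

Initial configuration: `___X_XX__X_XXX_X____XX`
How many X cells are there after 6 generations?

generation 1: XX__XXX___XXXXX__XX_XX
generation 2: XX__XXX_X_XXXXX__XXXXX
generation 3: XX__XXXX_XXXXXX__XXXXX
generation 4: XX__XXXXXXXXXXX__XXXXX
generation 5: XX__XXXXXXXXXXX__XXXXX  (fixed point — unchanged through generation 6)
count of X: 18

18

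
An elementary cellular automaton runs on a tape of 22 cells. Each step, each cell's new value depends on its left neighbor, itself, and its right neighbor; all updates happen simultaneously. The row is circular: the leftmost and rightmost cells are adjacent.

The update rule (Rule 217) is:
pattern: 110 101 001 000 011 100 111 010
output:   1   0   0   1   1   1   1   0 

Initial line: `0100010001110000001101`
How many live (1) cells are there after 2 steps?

0011001101111111101100
1011101101111111101111
count of 1: 18

18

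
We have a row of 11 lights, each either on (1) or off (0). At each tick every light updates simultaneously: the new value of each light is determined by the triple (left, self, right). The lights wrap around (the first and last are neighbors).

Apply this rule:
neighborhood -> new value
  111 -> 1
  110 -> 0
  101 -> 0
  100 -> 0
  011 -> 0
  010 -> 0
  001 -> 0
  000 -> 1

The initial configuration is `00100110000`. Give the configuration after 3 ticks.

tick 1: 10000000111
tick 2: 00111110011
tick 3: 00011100000

00011100000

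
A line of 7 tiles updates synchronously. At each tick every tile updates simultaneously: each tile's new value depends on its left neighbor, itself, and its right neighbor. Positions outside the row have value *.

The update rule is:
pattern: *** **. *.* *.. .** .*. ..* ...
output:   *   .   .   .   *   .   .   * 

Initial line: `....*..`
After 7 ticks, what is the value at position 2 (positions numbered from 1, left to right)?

*

.**....
.*..**.
....*..  (repeats tick 0; period 3)
tick 7: .**....
position 2 holds *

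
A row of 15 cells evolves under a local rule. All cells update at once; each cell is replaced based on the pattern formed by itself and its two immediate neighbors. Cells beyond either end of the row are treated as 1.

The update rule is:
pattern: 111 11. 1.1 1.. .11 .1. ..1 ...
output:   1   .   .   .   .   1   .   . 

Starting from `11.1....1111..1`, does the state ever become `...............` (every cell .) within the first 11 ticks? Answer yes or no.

no

tick 1: 1..1.....11....
tick 2: ...1...........
tick 3: ...1...........  (fixed point — unchanged through tick 11)
tick 11 is ...1..........., still not uniform .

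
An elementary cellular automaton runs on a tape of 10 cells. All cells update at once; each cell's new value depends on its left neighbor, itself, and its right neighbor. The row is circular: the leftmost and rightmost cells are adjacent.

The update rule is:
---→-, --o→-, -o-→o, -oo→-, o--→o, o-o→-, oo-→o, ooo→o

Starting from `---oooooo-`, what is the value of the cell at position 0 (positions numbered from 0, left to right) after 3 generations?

o

----oooooo
o----ooooo
oo----oooo
position 0 holds o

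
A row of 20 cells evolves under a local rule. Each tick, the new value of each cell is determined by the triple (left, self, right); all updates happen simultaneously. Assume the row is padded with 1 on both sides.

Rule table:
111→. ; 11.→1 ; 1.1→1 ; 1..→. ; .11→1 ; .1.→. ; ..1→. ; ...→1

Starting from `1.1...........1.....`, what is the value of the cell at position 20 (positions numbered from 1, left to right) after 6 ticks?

11..111111111...111.
.1..1.......1.1.1.11
1.....11111..1.1.11.
1.111.1...1...1.1111
111.11..1...1..11...
..1111....1....11.1.
position 20 holds .

.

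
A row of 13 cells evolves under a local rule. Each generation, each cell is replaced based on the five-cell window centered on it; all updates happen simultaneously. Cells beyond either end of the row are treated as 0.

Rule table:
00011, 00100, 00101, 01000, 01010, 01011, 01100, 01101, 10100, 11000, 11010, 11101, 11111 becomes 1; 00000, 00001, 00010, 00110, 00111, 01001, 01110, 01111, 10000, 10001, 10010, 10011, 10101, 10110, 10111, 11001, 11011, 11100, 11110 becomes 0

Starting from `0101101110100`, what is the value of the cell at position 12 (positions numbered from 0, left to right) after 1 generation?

generation 1: 0110100011110
position 12 holds 0

0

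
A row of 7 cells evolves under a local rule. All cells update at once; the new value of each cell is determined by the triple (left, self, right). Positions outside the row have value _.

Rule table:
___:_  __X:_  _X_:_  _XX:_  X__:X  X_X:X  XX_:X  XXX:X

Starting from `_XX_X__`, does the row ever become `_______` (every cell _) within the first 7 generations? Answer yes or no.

__XX_X_
___XX_X
____XX_
_____XX
______X
_______
all cells are _ at generation 6

yes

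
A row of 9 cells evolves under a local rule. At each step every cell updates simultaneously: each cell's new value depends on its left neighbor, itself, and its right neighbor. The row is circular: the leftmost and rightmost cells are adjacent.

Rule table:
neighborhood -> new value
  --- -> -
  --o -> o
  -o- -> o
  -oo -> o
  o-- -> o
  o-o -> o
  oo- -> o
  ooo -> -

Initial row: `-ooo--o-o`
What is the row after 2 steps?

-ooo-----

oo-oooooo
-ooo-----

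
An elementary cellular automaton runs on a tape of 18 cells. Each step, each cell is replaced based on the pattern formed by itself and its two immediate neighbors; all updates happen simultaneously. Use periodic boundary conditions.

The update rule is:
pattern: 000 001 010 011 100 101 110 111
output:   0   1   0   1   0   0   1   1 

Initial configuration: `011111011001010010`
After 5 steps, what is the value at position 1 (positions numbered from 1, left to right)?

1

step 1: 111111011010000100
step 2: 111111011000001001
step 3: 111111011000010011
step 4: 111111011000100111
step 5: 111111011001001111
position 1 holds 1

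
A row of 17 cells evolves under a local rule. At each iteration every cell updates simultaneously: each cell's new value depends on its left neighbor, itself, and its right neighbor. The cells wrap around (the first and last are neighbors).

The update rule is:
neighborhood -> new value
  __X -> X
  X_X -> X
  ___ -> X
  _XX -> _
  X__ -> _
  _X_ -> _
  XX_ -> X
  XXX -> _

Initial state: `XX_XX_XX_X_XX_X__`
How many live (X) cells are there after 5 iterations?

_XX_XX_XX_X_XX__X
X_XX_XX_XX_X_X_X_
_X_XX_XX_XX_X_X_X
X_X_XX_XX_XX_X_X_
_X_X_XX_XX_XX_X_X
count of X: 10

10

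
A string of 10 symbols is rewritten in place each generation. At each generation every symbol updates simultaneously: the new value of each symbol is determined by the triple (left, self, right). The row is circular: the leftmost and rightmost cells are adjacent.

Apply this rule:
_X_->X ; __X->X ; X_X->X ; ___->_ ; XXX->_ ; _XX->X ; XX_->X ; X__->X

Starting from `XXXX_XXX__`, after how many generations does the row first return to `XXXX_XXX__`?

generation 1: X__XXX_XXX
generation 2: XXXX_XXX__

2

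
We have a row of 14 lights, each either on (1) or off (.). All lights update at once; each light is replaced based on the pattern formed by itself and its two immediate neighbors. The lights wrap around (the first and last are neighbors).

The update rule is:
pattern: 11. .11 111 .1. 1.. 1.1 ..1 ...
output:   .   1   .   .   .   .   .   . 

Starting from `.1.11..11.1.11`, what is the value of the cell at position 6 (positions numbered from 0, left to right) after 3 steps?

.

...1...1....1.
..............
..............
position 6 holds .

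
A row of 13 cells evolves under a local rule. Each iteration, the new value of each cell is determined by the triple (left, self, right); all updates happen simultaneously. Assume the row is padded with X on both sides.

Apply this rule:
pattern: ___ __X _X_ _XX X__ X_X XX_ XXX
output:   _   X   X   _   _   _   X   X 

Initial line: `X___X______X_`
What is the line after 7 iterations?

X_X_X_XX_X_X_

iteration 1: X__XX_____XX_
iteration 2: X_X_X____X_X_
iteration 3: X_X_X___XX_X_
iteration 4: X_X_X__X_X_X_
iteration 5: X_X_X_XX_X_X_
iteration 6: X_X_X__X_X_X_  (repeats iteration 4; period 2)
iteration 7: X_X_X_XX_X_X_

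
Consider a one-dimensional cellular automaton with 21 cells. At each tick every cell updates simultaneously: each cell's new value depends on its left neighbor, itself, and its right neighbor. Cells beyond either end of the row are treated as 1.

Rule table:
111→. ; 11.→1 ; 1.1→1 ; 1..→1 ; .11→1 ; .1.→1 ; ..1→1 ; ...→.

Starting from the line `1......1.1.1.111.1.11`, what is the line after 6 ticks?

11....11111111.11111.
.11..11......111...11
11111111....11.11.11.
.......11..1111111111
1.....111111.........
11...11....11.......1

11...11....11.......1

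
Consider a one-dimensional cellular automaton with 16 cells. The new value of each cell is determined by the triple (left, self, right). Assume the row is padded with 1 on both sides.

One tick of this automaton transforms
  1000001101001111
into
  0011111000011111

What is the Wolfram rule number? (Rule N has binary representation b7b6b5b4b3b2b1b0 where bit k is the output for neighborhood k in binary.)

139

position 13: 111 → 1  (bit 7 = 1)
position 0: 110 → 0  (bit 6 = 0)
position 8: 101 → 0  (bit 5 = 0)
position 1: 100 → 0  (bit 4 = 0)
position 6: 011 → 1  (bit 3 = 1)
position 9: 010 → 0  (bit 2 = 0)
position 5: 001 → 1  (bit 1 = 1)
position 2: 000 → 1  (bit 0 = 1)
bits b7..b0 = 10001011 = 139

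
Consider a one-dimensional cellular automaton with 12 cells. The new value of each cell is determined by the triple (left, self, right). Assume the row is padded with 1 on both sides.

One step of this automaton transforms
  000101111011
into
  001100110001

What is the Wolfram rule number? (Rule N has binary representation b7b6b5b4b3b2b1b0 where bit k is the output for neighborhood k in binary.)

134

position 6: 111 → 1  (bit 7 = 1)
position 8: 110 → 0  (bit 6 = 0)
position 4: 101 → 0  (bit 5 = 0)
position 0: 100 → 0  (bit 4 = 0)
position 5: 011 → 0  (bit 3 = 0)
position 3: 010 → 1  (bit 2 = 1)
position 2: 001 → 1  (bit 1 = 1)
position 1: 000 → 0  (bit 0 = 0)
bits b7..b0 = 10000110 = 134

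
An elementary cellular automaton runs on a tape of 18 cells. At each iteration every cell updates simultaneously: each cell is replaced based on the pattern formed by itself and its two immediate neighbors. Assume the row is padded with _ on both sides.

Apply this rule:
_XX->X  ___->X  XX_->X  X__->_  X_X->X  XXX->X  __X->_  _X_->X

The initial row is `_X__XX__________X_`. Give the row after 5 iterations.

_X__XXXXXXXXXXXXX_

_X__XX_XXXXXXXX_X_
_X__XXXXXXXXXXXXX_
_X__XXXXXXXXXXXXX_  (fixed point — unchanged through iteration 5)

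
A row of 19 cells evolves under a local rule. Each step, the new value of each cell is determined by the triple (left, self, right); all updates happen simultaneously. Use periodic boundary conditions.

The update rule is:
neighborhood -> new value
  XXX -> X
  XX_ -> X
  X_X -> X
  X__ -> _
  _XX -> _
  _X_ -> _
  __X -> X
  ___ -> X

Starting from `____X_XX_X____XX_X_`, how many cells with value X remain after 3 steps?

12

step 1: XXXX_X_XX__XXX_XX__
step 2: _XXXX_X_X_X_XXX_X_X
step 3: X_XXXX_X_X_X_XXX_X_
count of X: 12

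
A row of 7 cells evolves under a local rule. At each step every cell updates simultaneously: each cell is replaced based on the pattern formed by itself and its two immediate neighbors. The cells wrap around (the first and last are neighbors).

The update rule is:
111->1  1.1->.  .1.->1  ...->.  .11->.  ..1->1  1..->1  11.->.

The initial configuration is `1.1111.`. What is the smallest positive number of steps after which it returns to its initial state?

1..11..
111..11
11.11.1
1......
11....1
1.1..1.
1.1111.

7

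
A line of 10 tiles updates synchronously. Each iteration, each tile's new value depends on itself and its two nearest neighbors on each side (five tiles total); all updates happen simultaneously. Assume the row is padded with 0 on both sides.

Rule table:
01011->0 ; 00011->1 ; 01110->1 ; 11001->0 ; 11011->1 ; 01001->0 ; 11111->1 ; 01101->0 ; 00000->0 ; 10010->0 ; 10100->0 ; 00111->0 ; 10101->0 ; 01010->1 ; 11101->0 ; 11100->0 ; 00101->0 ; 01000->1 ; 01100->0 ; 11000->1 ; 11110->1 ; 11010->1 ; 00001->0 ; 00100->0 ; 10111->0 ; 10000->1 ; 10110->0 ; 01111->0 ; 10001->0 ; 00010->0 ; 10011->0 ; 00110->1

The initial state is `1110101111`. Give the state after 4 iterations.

0000000110

0101000010
0010110001
0000001000
0000000110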